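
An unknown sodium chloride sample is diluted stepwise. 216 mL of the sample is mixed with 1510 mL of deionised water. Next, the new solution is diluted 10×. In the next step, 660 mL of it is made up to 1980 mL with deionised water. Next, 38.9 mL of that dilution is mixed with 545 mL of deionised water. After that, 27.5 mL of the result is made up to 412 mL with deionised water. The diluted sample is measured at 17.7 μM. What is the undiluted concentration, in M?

Overall dilution factor = 7.991 × 10 × 3 × 15.01 × 14.98 = 5.39 × 10⁴.
Original = 17.7 μM × 5.39 × 10⁴ = 9.54 × 10⁵ μM = 0.954 M.

0.954 M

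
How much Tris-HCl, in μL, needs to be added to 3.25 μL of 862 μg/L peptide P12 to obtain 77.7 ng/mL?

32.8 μL

77.7 ng/mL = 77.7 μg/L.
V₂ = C₁V₁/C₂ = 862 × 3.25 / 77.7 = 36.1 μL.
Diluent to add = V₂ − V₁ = 36.1 − 3.25 = 32.8 μL.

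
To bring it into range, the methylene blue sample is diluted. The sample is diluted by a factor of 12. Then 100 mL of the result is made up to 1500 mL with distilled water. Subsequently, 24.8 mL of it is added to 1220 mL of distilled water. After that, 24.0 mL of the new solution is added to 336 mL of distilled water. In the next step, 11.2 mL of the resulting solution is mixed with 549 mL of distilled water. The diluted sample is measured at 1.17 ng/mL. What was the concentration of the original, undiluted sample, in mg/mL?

Overall dilution factor = 12 × 15 × 50.19 × 15 × 50.02 = 6.78 × 10⁶.
Original = 1.17 ng/mL × 6.78 × 10⁶ = 7.93 × 10⁶ ng/mL = 7.93 mg/mL.

7.93 mg/mL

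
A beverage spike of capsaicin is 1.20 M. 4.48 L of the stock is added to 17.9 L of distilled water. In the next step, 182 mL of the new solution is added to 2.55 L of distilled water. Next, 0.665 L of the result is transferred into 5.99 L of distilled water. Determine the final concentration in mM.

Overall dilution factor = 4.996 × 15.01 × 10.01 = 750.
1.20 M / 750 = 1.60 × 10⁻³ M = 1.60 mM.

1.60 mM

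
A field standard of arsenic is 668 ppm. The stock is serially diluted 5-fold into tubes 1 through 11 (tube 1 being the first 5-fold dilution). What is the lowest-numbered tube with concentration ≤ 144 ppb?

tube 6

Tube n has concentration 668 ppm / 5ⁿ.
Need 5ⁿ ≥ 668 ppm / 144 ppb = 4639, so n ≥ 5.25.
First such tube: n = 6.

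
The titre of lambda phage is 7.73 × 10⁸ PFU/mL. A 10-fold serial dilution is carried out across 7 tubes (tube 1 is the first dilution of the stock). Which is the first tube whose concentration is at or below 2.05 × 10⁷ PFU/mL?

tube 2

Tube n has concentration 7.73 × 10⁸ PFU/mL / 10ⁿ.
Need 10ⁿ ≥ 7.73 × 10⁸ PFU/mL / 2.05 × 10⁷ PFU/mL = 37.7, so n ≥ 1.58.
First such tube: n = 2.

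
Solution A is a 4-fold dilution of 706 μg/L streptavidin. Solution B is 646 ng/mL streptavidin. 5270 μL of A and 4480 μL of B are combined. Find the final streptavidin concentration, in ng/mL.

392 ng/mL

C_A = 706 μg/L / 4 = 176 μg/L.
C_B = 646 ng/mL = 646 μg/L.
C_mix = (C_A·V_A + C_B·V_B)/(V_A + V_B) = (176×5270 + 646×4480) / 9750 = 392 μg/L = 392 ng/mL.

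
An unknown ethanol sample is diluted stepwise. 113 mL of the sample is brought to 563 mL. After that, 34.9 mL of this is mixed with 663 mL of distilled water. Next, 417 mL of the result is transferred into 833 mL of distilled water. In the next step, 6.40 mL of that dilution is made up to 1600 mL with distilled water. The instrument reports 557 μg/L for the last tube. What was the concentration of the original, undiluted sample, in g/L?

Overall dilution factor = 4.982 × 20.00 × 2.998 × 250 = 7.47 × 10⁴.
Original = 557 μg/L × 7.47 × 10⁴ = 4.16 × 10⁷ μg/L = 41.6 g/L.

41.6 g/L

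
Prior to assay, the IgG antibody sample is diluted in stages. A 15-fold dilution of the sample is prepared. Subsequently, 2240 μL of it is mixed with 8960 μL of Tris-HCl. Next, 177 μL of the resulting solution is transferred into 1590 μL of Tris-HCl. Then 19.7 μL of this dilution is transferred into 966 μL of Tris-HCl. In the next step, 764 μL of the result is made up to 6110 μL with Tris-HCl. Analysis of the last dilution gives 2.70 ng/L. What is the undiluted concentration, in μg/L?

Overall dilution factor = 15 × 5 × 9.983 × 50.04 × 7.997 = 3.00 × 10⁵.
Original = 2.70 ng/L × 3.00 × 10⁵ = 8.09 × 10⁵ ng/L = 809 μg/L.

809 μg/L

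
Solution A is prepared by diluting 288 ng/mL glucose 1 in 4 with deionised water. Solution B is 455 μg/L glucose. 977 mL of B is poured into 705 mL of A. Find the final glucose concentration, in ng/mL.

C_A = 288 ng/mL / 4 = 72.0 ng/mL.
C_B = 455 μg/L = 455 ng/mL.
C_mix = (C_A·V_A + C_B·V_B)/(V_A + V_B) = (72.0×705 + 455×977) / 1682 = 294 ng/mL.

294 ng/mL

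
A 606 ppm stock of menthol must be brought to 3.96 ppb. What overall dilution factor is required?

1.53 × 10⁵

Factor = C₀/C_target = 606 ppm / 3.96 ppb = 1.53 × 10⁵.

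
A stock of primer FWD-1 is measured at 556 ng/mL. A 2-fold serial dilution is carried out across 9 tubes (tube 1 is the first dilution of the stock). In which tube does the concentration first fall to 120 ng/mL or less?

tube 3

Tube n has concentration 556 ng/mL / 2ⁿ.
Need 2ⁿ ≥ 556 ng/mL / 120 ng/mL = 4.63, so n ≥ 2.21.
First such tube: n = 3.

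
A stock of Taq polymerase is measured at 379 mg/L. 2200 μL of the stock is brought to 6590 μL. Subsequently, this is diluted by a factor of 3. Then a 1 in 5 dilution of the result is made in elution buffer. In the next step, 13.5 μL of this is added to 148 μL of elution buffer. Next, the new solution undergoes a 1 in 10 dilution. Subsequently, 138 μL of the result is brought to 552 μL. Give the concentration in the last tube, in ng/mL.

17.6 ng/mL

Overall dilution factor = 2.995 × 3 × 5 × 11.96 × 10 × 4 = 2.15 × 10⁴.
379 mg/L / 2.15 × 10⁴ = 0.0176 mg/L = 17.6 ng/mL.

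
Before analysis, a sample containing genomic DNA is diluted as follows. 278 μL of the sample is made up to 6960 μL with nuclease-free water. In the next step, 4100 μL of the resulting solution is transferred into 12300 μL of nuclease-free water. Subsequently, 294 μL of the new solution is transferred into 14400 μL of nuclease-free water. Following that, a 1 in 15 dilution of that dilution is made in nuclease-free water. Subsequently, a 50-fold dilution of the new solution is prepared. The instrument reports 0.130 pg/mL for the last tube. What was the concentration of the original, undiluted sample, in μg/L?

Overall dilution factor = 25.04 × 4 × 49.98 × 15 × 50 = 3.75 × 10⁶.
Original = 0.130 pg/mL × 3.75 × 10⁶ = 4.88 × 10⁵ pg/mL = 488 μg/L.

488 μg/L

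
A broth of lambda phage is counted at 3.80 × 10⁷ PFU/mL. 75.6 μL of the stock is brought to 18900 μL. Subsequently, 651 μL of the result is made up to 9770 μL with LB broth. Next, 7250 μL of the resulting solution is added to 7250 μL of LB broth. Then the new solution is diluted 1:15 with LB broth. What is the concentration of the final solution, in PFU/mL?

Overall dilution factor = 250 × 15.01 × 2 × 15 = 1.13 × 10⁵.
3.80 × 10⁷ PFU/mL / 1.13 × 10⁵ = 338 PFU/mL.

338 PFU/mL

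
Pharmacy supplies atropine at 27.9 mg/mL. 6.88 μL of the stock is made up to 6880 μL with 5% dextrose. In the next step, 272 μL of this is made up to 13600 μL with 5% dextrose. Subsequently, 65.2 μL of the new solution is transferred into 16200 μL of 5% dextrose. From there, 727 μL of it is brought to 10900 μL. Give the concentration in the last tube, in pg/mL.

Overall dilution factor = 1000 × 50 × 249.5 × 14.99 = 1.87 × 10⁸.
27.9 mg/mL / 1.87 × 10⁸ = 1.49 × 10⁻⁷ mg/mL = 149 pg/mL.

149 pg/mL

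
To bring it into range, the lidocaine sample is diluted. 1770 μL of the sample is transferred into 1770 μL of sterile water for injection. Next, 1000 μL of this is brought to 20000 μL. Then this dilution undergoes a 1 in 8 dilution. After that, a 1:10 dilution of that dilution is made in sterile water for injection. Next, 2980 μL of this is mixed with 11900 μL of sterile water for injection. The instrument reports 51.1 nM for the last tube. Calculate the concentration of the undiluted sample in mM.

0.817 mM

Overall dilution factor = 2 × 20 × 8 × 10 × 4.993 = 1.60 × 10⁴.
Original = 51.1 nM × 1.60 × 10⁴ = 8.17 × 10⁵ nM = 0.817 mM.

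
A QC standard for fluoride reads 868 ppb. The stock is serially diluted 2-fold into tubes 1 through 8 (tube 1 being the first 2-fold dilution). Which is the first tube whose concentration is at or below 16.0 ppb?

tube 6

Tube n has concentration 868 ppb / 2ⁿ.
Need 2ⁿ ≥ 868 ppb / 16.0 ppb = 54.2, so n ≥ 5.76.
First such tube: n = 6.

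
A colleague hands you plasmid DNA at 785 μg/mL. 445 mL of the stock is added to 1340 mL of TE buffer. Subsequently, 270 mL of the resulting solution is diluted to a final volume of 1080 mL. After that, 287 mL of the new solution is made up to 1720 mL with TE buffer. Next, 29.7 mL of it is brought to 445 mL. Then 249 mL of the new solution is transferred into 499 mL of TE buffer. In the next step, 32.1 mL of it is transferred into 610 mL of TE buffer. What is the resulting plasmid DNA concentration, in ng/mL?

9.07 ng/mL

Overall dilution factor = 4.011 × 4 × 5.993 × 14.98 × 3.004 × 20.00 = 8.66 × 10⁴.
785 μg/mL / 8.66 × 10⁴ = 9.07 × 10⁻³ μg/mL = 9.07 ng/mL.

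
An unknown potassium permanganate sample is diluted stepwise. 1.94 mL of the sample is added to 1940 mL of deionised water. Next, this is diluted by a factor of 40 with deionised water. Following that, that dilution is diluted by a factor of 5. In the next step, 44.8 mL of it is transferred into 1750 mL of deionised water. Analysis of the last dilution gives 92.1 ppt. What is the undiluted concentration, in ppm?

Overall dilution factor = 1001 × 40 × 5 × 40.06 = 8.02 × 10⁶.
Original = 92.1 ppt × 8.02 × 10⁶ = 7.39 × 10⁸ ppt = 739 ppm.

739 ppm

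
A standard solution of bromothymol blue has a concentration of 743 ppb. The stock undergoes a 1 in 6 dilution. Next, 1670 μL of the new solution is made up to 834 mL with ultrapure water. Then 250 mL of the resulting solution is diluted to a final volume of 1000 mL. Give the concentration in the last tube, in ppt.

62.0 ppt

Overall dilution factor = 6 × 499.4 × 4 = 1.20 × 10⁴.
743 ppb / 1.20 × 10⁴ = 0.0620 ppb = 62.0 ppt.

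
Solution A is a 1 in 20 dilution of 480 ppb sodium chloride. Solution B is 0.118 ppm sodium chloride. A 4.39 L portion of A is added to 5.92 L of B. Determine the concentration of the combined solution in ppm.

0.0780 ppm

C_A = 480 ppb / 20 = 24.0 ppb.
C_B = 0.118 ppm = 118 ppb.
C_mix = (C_A·V_A + C_B·V_B)/(V_A + V_B) = (24.0×4.39 + 118×5.92) / 10.31 = 78.0 ppb = 0.0780 ppm.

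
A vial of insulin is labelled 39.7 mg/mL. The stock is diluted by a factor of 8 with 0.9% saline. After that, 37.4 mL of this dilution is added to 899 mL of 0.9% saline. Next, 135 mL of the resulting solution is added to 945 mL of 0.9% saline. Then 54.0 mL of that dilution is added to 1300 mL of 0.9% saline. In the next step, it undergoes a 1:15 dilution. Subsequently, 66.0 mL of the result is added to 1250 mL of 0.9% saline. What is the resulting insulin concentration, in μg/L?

3.30 μg/L

Overall dilution factor = 8 × 25.04 × 8 × 25.07 × 15 × 19.94 = 1.20 × 10⁷.
39.7 mg/mL / 1.20 × 10⁷ = 3.30 × 10⁻⁶ mg/mL = 3.30 μg/L.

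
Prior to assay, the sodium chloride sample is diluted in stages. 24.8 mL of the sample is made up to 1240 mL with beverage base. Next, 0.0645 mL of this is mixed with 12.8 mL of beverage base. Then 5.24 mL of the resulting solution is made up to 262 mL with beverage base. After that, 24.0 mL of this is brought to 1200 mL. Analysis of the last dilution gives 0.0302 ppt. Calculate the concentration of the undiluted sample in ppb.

753 ppb

Overall dilution factor = 50 × 199.4 × 50 × 50 = 2.49 × 10⁷.
Original = 0.0302 ppt × 2.49 × 10⁷ = 7.53 × 10⁵ ppt = 753 ppb.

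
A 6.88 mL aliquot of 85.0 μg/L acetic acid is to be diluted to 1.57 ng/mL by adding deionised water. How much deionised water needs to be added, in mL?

1.57 ng/mL = 1.57 μg/L.
V₂ = C₁V₁/C₂ = 85.0 × 6.88 / 1.57 = 372 mL.
Diluent to add = V₂ − V₁ = 372 − 6.88 = 366 mL.

366 mL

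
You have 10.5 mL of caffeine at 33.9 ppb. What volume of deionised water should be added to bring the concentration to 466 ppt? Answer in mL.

466 ppt = 0.466 ppb.
V₂ = C₁V₁/C₂ = 33.9 × 10.5 / 0.466 = 764 mL.
Diluent to add = V₂ − V₁ = 764 − 10.5 = 753 mL.

753 mL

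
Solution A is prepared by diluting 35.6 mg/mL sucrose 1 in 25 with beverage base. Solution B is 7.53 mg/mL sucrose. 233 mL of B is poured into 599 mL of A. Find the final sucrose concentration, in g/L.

C_A = 35.6 mg/mL / 25 = 1.42 mg/mL.
C_mix = (C_A·V_A + C_B·V_B)/(V_A + V_B) = (1.42×599 + 7.53×233) / 832.0 = 3.13 mg/mL = 3.13 g/L.

3.13 g/L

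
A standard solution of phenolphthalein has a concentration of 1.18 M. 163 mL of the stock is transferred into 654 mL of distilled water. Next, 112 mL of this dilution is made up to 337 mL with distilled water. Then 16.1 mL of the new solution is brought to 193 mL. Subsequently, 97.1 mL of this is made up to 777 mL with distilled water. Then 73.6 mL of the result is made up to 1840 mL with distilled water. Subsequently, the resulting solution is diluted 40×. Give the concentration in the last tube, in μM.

0.816 μM

Overall dilution factor = 5.012 × 3.009 × 11.99 × 8.002 × 25 × 40 = 1.45 × 10⁶.
1.18 M / 1.45 × 10⁶ = 8.16 × 10⁻⁷ M = 0.816 μM.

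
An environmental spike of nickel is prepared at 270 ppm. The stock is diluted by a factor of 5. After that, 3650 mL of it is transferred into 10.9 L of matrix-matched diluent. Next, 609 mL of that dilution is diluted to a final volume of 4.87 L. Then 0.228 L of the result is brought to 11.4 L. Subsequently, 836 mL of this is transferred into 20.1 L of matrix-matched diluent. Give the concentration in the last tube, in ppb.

1.35 ppb

Overall dilution factor = 5 × 3.986 × 7.997 × 50 × 25.04 = 2.00 × 10⁵.
270 ppm / 2.00 × 10⁵ = 1.35 × 10⁻³ ppm = 1.35 ppb.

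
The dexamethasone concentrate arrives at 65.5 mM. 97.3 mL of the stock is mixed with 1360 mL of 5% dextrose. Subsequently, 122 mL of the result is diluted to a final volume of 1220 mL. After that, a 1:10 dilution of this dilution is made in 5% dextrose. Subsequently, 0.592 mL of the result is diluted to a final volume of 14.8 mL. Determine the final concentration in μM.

Overall dilution factor = 14.98 × 10 × 10 × 25 = 3.74 × 10⁴.
65.5 mM / 3.74 × 10⁴ = 1.75 × 10⁻³ mM = 1.75 μM.

1.75 μM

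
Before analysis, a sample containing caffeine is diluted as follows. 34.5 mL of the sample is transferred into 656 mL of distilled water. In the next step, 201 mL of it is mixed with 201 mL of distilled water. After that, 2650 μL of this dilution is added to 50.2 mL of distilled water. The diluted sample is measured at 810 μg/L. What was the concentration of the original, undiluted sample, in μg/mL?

647 μg/mL

Overall dilution factor = 20.01 × 2 × 19.94 = 798.
Original = 810 μg/L × 798 = 6.47 × 10⁵ μg/L = 647 μg/mL.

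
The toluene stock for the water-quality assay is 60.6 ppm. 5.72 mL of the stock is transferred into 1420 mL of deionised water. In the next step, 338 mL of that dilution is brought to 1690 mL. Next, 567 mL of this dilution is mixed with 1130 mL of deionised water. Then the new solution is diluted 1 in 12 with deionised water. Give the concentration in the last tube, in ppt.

1350 ppt

Overall dilution factor = 249.3 × 5 × 2.993 × 12 = 4.48 × 10⁴.
60.6 ppm / 4.48 × 10⁴ = 1.35 × 10⁻³ ppm = 1350 ppt.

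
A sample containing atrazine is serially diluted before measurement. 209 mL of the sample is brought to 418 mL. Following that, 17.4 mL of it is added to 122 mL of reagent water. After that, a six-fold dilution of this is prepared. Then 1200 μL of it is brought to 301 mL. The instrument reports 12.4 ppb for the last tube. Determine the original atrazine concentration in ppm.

Overall dilution factor = 2 × 8.011 × 6 × 250.8 = 2.41 × 10⁴.
Original = 12.4 ppb × 2.41 × 10⁴ = 2.99 × 10⁵ ppb = 299 ppm.

299 ppm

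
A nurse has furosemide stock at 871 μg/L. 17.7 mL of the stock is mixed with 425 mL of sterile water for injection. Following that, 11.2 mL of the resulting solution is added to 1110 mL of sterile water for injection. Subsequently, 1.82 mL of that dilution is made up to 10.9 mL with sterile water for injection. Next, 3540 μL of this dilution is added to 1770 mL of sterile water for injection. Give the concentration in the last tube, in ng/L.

Overall dilution factor = 25.01 × 100.1 × 5.989 × 501 = 7.51 × 10⁶.
871 μg/L / 7.51 × 10⁶ = 1.16 × 10⁻⁴ μg/L = 0.116 ng/L.

0.116 ng/L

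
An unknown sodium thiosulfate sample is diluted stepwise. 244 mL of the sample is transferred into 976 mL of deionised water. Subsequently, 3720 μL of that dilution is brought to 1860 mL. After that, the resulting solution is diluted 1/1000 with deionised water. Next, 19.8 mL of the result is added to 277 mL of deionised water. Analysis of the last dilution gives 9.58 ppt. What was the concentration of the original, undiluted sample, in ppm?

Overall dilution factor = 5 × 500 × 1000 × 14.99 = 3.75 × 10⁷.
Original = 9.58 ppt × 3.75 × 10⁷ = 3.59 × 10⁸ ppt = 359 ppm.

359 ppm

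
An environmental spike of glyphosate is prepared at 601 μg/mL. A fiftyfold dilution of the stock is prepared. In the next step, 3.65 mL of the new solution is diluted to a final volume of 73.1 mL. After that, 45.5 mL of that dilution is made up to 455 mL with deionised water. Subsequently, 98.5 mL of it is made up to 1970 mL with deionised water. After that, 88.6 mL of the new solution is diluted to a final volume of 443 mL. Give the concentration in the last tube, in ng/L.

600 ng/L

Overall dilution factor = 50 × 20.03 × 10 × 20 × 5 = 1.00 × 10⁶.
601 μg/mL / 1.00 × 10⁶ = 6.00 × 10⁻⁴ μg/mL = 600 ng/L.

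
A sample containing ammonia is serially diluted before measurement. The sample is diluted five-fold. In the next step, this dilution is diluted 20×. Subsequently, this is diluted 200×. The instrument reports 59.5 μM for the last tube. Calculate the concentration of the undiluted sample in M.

1.19 M

Overall dilution factor = 5 × 20 × 200 = 2.00 × 10⁴.
Original = 59.5 μM × 2.00 × 10⁴ = 1.19 × 10⁶ μM = 1.19 M.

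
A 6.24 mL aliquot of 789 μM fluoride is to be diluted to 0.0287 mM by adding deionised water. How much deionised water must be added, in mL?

0.0287 mM = 28.7 μM.
V₂ = C₁V₁/C₂ = 789 × 6.24 / 28.7 = 172 mL.
Diluent to add = V₂ − V₁ = 172 − 6.24 = 165 mL.

165 mL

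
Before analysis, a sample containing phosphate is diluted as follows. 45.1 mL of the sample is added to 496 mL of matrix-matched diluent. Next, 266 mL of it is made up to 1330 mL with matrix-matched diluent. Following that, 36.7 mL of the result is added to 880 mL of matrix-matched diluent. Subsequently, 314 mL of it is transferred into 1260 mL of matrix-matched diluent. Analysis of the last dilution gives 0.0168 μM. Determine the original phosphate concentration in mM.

Overall dilution factor = 12.00 × 5 × 24.98 × 5.013 = 7511.
Original = 0.0168 μM × 7511 = 126 μM = 0.126 mM.

0.126 mM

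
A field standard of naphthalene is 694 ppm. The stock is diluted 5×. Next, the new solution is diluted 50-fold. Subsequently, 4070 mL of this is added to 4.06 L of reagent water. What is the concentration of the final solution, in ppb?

1390 ppb

Overall dilution factor = 5 × 50 × 1.998 = 499.
694 ppm / 499 = 1.39 ppm = 1390 ppb.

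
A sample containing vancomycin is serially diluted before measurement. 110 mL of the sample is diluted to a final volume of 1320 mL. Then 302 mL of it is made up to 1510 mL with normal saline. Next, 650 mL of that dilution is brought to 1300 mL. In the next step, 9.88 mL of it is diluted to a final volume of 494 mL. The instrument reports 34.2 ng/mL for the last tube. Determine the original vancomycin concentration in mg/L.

205 mg/L

Overall dilution factor = 12 × 5 × 2 × 50 = 6000.
Original = 34.2 ng/mL × 6000 = 2.05 × 10⁵ ng/mL = 205 mg/L.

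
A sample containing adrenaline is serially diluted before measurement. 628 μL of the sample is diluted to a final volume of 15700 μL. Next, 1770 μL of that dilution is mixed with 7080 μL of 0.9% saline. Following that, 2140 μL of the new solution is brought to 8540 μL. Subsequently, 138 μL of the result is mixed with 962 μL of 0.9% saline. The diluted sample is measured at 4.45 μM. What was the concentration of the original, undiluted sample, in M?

0.0177 M

Overall dilution factor = 25 × 5 × 3.991 × 7.971 = 3976.
Original = 4.45 μM × 3976 = 1.77 × 10⁴ μM = 0.0177 M.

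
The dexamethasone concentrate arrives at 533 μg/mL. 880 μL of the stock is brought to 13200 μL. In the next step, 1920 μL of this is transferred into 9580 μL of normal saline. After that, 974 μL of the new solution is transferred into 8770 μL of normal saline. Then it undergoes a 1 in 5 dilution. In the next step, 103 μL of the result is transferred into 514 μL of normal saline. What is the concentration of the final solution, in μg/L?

19.8 μg/L

Overall dilution factor = 15 × 5.990 × 10.00 × 5 × 5.990 = 2.69 × 10⁴.
533 μg/mL / 2.69 × 10⁴ = 0.0198 μg/mL = 19.8 μg/L.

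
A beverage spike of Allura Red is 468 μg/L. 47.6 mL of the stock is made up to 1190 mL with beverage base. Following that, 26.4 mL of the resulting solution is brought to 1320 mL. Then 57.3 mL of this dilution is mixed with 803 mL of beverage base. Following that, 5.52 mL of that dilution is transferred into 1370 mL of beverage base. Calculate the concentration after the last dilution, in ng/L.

0.100 ng/L

Overall dilution factor = 25 × 50 × 15.01 × 249.2 = 4.68 × 10⁶.
468 μg/L / 4.68 × 10⁶ = 1.00 × 10⁻⁴ μg/L = 0.100 ng/L.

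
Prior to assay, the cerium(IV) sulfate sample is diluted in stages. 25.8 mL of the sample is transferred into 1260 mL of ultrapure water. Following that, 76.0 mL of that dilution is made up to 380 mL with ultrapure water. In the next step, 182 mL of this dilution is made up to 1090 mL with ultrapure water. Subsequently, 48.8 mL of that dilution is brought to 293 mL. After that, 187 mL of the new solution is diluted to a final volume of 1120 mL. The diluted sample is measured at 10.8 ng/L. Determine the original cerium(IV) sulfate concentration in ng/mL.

Overall dilution factor = 49.84 × 5 × 5.989 × 6.004 × 5.989 = 5.37 × 10⁴.
Original = 10.8 ng/L × 5.37 × 10⁴ = 5.80 × 10⁵ ng/L = 580 ng/mL.

580 ng/mL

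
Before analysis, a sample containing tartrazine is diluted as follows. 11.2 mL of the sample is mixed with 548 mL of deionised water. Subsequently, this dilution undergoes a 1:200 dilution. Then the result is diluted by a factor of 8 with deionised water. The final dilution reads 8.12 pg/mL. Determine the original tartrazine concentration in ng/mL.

Overall dilution factor = 49.93 × 200 × 8 = 7.99 × 10⁴.
Original = 8.12 pg/mL × 7.99 × 10⁴ = 6.49 × 10⁵ pg/mL = 649 ng/mL.

649 ng/mL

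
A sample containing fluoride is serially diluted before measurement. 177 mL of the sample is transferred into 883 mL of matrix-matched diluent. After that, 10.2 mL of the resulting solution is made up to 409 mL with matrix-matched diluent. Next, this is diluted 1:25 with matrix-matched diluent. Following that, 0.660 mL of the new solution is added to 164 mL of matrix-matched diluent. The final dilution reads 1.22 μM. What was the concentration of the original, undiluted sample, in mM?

Overall dilution factor = 5.989 × 40.10 × 25 × 249.5 = 1.50 × 10⁶.
Original = 1.22 μM × 1.50 × 10⁶ = 1.83 × 10⁶ μM = 1830 mM.

1830 mM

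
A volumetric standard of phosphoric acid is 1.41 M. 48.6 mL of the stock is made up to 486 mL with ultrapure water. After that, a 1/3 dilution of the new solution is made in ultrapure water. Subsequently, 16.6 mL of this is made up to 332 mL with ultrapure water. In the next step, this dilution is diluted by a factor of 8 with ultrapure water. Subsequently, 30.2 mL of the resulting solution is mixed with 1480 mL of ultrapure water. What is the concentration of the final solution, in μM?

Overall dilution factor = 10 × 3 × 20 × 8 × 50.01 = 2.40 × 10⁵.
1.41 M / 2.40 × 10⁵ = 5.87 × 10⁻⁶ M = 5.87 μM.

5.87 μM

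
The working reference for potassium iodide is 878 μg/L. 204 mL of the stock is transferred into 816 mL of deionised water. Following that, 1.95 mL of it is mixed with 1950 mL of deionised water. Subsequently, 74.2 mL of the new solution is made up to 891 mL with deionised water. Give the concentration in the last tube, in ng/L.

Overall dilution factor = 5 × 1001 × 12.01 = 6.01 × 10⁴.
878 μg/L / 6.01 × 10⁴ = 0.0146 μg/L = 14.6 ng/L.

14.6 ng/L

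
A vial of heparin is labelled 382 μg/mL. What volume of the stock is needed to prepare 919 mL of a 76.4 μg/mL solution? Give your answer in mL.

184 mL

V₁ = C₂V₂/C₁ = 76.4 × 919 / 382 = 184 mL.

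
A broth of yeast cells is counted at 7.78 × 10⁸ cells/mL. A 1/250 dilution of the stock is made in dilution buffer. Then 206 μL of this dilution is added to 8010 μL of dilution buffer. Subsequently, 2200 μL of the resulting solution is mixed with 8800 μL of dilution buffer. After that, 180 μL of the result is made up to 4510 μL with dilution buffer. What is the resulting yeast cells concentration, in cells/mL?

Overall dilution factor = 250 × 39.88 × 5 × 25.06 = 1.25 × 10⁶.
7.78 × 10⁸ cells/mL / 1.25 × 10⁶ = 623 cells/mL.

623 cells/mL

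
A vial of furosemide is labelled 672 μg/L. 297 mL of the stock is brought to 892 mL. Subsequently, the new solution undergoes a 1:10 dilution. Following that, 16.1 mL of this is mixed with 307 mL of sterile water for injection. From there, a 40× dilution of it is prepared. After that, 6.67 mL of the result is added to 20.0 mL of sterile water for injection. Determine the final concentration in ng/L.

Overall dilution factor = 3.003 × 10 × 20.07 × 40 × 3.999 = 9.64 × 10⁴.
672 μg/L / 9.64 × 10⁴ = 6.97 × 10⁻³ μg/L = 6.97 ng/L.

6.97 ng/L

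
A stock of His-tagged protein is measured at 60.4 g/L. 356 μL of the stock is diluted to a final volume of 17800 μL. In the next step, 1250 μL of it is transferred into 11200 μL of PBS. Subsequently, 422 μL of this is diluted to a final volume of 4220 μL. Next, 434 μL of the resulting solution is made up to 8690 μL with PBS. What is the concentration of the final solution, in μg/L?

606 μg/L

Overall dilution factor = 50 × 9.960 × 10 × 20.02 = 9.97 × 10⁴.
60.4 g/L / 9.97 × 10⁴ = 6.06 × 10⁻⁴ g/L = 606 μg/L.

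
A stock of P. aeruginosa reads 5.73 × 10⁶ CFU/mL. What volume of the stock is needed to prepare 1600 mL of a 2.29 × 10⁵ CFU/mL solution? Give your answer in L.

V₁ = C₂V₂/C₁ = 2.29 × 10⁵ × 1600 / 5.73 × 10⁶ = 63.9 mL = 0.0639 L.

0.0639 L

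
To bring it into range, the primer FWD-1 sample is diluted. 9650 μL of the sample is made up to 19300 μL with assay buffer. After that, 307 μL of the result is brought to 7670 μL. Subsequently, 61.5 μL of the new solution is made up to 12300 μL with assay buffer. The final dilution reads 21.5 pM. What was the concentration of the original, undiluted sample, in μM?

0.215 μM

Overall dilution factor = 2 × 24.98 × 200 = 9993.
Original = 21.5 pM × 9993 = 2.15 × 10⁵ pM = 0.215 μM.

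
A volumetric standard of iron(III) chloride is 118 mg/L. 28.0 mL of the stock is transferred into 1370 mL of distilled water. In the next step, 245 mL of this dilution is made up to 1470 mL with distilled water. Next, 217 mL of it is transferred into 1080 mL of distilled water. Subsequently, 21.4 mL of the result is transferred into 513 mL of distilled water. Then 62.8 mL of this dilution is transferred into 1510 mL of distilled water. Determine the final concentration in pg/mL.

105 pg/mL

Overall dilution factor = 49.93 × 6 × 5.977 × 24.97 × 25.04 = 1.12 × 10⁶.
118 mg/L / 1.12 × 10⁶ = 1.05 × 10⁻⁴ mg/L = 105 pg/mL.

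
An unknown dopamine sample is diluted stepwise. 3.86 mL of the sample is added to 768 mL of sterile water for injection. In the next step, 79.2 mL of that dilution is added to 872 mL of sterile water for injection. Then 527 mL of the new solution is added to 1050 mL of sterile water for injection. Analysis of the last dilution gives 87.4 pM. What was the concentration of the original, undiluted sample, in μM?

Overall dilution factor = 200.0 × 12.01 × 2.992 = 7187.
Original = 87.4 pM × 7187 = 6.28 × 10⁵ pM = 0.628 μM.

0.628 μM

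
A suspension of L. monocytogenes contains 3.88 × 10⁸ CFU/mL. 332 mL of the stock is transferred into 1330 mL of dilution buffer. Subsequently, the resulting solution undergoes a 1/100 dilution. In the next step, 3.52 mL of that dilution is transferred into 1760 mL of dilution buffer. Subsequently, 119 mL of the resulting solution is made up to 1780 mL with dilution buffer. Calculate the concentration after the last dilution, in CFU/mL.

103 CFU/mL

Overall dilution factor = 5.006 × 100 × 501 × 14.96 = 3.75 × 10⁶.
3.88 × 10⁸ CFU/mL / 3.75 × 10⁶ = 103 CFU/mL.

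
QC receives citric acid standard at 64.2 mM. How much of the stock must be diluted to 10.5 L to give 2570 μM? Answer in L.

2570 μM = 2.57 mM.
V₁ = C₂V₂/C₁ = 2.57 × 10.5 / 64.2 = 0.420 L.

0.420 L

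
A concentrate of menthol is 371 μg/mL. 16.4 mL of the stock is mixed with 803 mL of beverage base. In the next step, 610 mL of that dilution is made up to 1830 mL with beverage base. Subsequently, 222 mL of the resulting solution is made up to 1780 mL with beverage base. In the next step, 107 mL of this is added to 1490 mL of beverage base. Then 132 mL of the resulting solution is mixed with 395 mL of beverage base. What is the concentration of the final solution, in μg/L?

Overall dilution factor = 49.96 × 3 × 8.018 × 14.93 × 3.992 = 7.16 × 10⁴.
371 μg/mL / 7.16 × 10⁴ = 5.18 × 10⁻³ μg/mL = 5.18 μg/L.

5.18 μg/L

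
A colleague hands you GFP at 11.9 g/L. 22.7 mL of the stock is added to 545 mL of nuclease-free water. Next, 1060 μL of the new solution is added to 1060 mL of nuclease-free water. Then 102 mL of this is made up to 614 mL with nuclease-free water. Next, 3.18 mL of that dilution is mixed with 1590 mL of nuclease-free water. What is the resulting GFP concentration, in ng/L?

Overall dilution factor = 25.01 × 1001 × 6.020 × 501 = 7.55 × 10⁷.
11.9 g/L / 7.55 × 10⁷ = 1.58 × 10⁻⁷ g/L = 158 ng/L.

158 ng/L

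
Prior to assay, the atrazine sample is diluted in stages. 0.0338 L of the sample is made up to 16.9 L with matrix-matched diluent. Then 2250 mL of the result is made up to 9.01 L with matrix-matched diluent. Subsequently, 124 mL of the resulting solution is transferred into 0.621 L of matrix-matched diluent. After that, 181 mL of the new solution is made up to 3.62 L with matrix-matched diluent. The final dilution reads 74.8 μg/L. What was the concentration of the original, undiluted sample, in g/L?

Overall dilution factor = 500 × 4.004 × 6.008 × 20 = 2.41 × 10⁵.
Original = 74.8 μg/L × 2.41 × 10⁵ = 1.80 × 10⁷ μg/L = 18.0 g/L.

18.0 g/L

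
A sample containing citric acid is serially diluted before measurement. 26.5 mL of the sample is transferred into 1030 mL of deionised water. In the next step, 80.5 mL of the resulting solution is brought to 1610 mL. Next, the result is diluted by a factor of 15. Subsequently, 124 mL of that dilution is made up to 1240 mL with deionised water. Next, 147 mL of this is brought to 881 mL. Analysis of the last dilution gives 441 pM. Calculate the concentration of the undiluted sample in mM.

Overall dilution factor = 39.87 × 20 × 15 × 10 × 5.993 = 7.17 × 10⁵.
Original = 441 pM × 7.17 × 10⁵ = 3.16 × 10⁸ pM = 0.316 mM.

0.316 mM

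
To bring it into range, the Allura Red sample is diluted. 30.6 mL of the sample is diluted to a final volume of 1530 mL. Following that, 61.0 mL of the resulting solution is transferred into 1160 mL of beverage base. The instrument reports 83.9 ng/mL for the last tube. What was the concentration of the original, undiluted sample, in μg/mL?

Overall dilution factor = 50 × 20.02 = 1001.
Original = 83.9 ng/mL × 1001 = 8.40 × 10⁴ ng/mL = 84.0 μg/mL.

84.0 μg/mL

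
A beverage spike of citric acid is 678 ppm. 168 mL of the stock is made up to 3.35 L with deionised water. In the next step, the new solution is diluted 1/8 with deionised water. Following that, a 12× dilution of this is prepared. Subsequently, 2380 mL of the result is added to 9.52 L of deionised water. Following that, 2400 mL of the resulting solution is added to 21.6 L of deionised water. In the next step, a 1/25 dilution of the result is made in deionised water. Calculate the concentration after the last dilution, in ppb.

Overall dilution factor = 19.94 × 8 × 12 × 5 × 10 × 25 = 2.39 × 10⁶.
678 ppm / 2.39 × 10⁶ = 2.83 × 10⁻⁴ ppm = 0.283 ppb.

0.283 ppb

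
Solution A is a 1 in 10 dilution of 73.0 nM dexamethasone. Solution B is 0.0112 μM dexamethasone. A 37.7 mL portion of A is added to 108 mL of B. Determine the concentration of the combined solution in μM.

C_A = 73.0 nM / 10 = 7.30 nM.
C_B = 0.0112 μM = 11.2 nM.
C_mix = (C_A·V_A + C_B·V_B)/(V_A + V_B) = (7.30×37.7 + 11.2×108) / 145.7 = 10.2 nM = 0.0102 μM.

0.0102 μM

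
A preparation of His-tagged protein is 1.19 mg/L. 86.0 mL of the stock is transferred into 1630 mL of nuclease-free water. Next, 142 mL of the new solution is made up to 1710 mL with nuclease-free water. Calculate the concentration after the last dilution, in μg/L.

4.95 μg/L

Overall dilution factor = 19.95 × 12.04 = 240.
1.19 mg/L / 240 = 4.95 × 10⁻³ mg/L = 4.95 μg/L.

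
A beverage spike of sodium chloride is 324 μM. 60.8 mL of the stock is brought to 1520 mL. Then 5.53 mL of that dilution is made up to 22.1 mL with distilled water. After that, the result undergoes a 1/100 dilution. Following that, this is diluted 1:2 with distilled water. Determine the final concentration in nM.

16.2 nM

Overall dilution factor = 25 × 3.996 × 100 × 2 = 2.00 × 10⁴.
324 μM / 2.00 × 10⁴ = 0.0162 μM = 16.2 nM.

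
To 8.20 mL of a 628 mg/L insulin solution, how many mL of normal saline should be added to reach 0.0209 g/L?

238 mL

0.0209 g/L = 20.9 mg/L.
V₂ = C₁V₁/C₂ = 628 × 8.20 / 20.9 = 246 mL.
Diluent to add = V₂ − V₁ = 246 − 8.20 = 238 mL.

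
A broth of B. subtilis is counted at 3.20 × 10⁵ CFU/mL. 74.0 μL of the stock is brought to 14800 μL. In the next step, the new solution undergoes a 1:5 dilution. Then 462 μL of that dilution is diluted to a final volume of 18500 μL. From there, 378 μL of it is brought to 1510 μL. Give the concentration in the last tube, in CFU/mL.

2.00 CFU/mL

Overall dilution factor = 200 × 5 × 40.04 × 3.995 = 1.60 × 10⁵.
3.20 × 10⁵ CFU/mL / 1.60 × 10⁵ = 2.00 CFU/mL.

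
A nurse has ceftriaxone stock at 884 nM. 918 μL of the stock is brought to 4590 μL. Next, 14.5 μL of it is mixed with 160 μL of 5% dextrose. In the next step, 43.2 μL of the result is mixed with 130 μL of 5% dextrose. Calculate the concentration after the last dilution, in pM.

3660 pM

Overall dilution factor = 5 × 12.03 × 4.009 = 241.
884 nM / 241 = 3.66 nM = 3660 pM.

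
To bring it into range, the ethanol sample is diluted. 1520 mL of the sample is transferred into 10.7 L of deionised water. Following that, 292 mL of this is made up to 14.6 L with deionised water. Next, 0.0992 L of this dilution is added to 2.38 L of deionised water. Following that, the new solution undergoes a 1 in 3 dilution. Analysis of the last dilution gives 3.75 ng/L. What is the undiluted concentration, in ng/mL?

113 ng/mL

Overall dilution factor = 8.039 × 50 × 24.99 × 3 = 3.01 × 10⁴.
Original = 3.75 ng/L × 3.01 × 10⁴ = 1.13 × 10⁵ ng/L = 113 ng/mL.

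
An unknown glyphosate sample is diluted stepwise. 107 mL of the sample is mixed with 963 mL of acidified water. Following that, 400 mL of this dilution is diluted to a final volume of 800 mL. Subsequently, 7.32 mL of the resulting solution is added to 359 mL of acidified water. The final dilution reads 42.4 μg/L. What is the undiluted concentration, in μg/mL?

Overall dilution factor = 10 × 2 × 50.04 = 1001.
Original = 42.4 μg/L × 1001 = 4.24 × 10⁴ μg/L = 42.4 μg/mL.

42.4 μg/mL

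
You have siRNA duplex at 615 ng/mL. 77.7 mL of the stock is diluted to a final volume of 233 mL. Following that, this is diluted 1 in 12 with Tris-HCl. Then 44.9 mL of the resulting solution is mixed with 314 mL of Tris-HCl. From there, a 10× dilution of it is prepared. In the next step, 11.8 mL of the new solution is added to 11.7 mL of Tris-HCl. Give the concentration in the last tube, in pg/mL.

107 pg/mL

Overall dilution factor = 2.999 × 12 × 7.993 × 10 × 1.992 = 5728.
615 ng/mL / 5728 = 0.107 ng/mL = 107 pg/mL.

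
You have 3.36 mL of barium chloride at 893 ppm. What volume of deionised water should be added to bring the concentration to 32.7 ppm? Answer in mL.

88.4 mL

V₂ = C₁V₁/C₂ = 893 × 3.36 / 32.7 = 91.8 mL.
Diluent to add = V₂ − V₁ = 91.8 − 3.36 = 88.4 mL.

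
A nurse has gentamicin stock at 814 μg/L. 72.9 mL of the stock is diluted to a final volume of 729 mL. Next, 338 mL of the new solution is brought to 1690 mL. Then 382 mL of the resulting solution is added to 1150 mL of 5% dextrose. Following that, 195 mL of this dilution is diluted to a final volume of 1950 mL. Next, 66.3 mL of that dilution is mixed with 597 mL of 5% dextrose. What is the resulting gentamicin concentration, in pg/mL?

40.6 pg/mL

Overall dilution factor = 10 × 5 × 4.010 × 10 × 10.00 = 2.01 × 10⁴.
814 μg/L / 2.01 × 10⁴ = 0.0406 μg/L = 40.6 pg/mL.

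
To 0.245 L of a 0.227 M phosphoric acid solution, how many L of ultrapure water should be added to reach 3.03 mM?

18.1 L

3.03 mM = 3.03 × 10⁻³ M.
V₂ = C₁V₁/C₂ = 0.227 × 0.245 / 3.03 × 10⁻³ = 18.4 L.
Diluent to add = V₂ − V₁ = 18.4 − 0.245 = 18.1 L.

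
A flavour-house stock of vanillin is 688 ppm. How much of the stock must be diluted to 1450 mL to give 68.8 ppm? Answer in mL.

V₁ = C₂V₂/C₁ = 68.8 × 1450 / 688 = 145 mL.

145 mL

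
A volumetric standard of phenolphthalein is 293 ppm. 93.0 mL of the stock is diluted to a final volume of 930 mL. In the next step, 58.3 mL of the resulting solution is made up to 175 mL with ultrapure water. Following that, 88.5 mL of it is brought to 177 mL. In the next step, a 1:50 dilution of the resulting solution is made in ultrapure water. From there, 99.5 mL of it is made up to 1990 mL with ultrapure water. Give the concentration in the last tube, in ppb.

4.88 ppb

Overall dilution factor = 10 × 3.002 × 2 × 50 × 20 = 6.00 × 10⁴.
293 ppm / 6.00 × 10⁴ = 4.88 × 10⁻³ ppm = 4.88 ppb.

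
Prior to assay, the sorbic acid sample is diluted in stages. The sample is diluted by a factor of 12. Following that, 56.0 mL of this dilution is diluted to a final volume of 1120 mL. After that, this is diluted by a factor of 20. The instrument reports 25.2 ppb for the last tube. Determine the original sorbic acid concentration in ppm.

Overall dilution factor = 12 × 20 × 20 = 4800.
Original = 25.2 ppb × 4800 = 1.21 × 10⁵ ppb = 121 ppm.

121 ppm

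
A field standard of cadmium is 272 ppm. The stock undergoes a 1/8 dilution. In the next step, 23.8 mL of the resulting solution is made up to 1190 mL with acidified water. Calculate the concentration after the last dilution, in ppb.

680 ppb

Overall dilution factor = 8 × 50 = 400.
272 ppm / 400 = 0.680 ppm = 680 ppb.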